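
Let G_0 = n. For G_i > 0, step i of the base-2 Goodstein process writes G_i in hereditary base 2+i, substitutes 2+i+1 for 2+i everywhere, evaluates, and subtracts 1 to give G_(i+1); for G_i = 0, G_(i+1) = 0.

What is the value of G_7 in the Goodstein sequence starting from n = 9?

1162263921

i=0: 9 = 2^(2 + 1) + 1 (b=2); 2→3: 3^(3 + 1) + 1 = 82; 82−1 = 81
i=1: 81 = 3^(3 + 1) (b=3); 3→4: 4^(4 + 1) = 1024; 1024−1 = 1023
i=2: 1023 = 3·4^4 + 3·4^3 + 3·4^2 + 3·4 + 3 (b=4); 4→5: 3·5^5 + 3·5^3 + 3·5^2 + 3·5 + 3 = 9843; 9843−1 = 9842
i=3: 9842 = 3·5^5 + 3·5^3 + 3·5^2 + 3·5 + 2 (b=5); 5→6: 3·6^6 + 3·6^3 + 3·6^2 + 3·6 + 2 = 140744; 140744−1 = 140743
i=4: 140743 = 3·6^6 + 3·6^3 + 3·6^2 + 3·6 + 1 (b=6); 6→7: 3·7^7 + 3·7^3 + 3·7^2 + 3·7 + 1 = 2471827; 2471827−1 = 2471826
i=5: 2471826 = 3·7^7 + 3·7^3 + 3·7^2 + 3·7 (b=7); 7→8: 3·8^8 + 3·8^3 + 3·8^2 + 3·8 = 50333400; 50333400−1 = 50333399
i=6: 50333399 = 3·8^8 + 3·8^3 + 3·8^2 + 2·8 + 7 (b=8); 8→9: 3·9^9 + 3·9^3 + 3·9^2 + 2·9 + 7 = 1162263922; 1162263922−1 = 1162263921
i=7: 1162263921 = 3·9^9 + 3·9^3 + 3·9^2 + 2·9 + 6 (b=9); 9→10: 3·10^10 + 3·10^3 + 3·10^2 + 2·10 + 6 = 30000003326; 30000003326−1 = 30000003325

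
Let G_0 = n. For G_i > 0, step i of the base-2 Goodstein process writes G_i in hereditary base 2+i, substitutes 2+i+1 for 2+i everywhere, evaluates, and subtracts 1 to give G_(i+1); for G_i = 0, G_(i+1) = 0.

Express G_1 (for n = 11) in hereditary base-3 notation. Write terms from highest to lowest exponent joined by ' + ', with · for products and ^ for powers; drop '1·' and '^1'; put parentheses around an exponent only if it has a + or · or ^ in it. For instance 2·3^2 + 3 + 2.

step 0: 11 = 2^(2 + 1) + 2 + 1; sub 3 for 2: 3^(3 + 1) + 3 + 1; = 85; G_1 = 85−1 = 84
step 1: 84 = 3^(3 + 1) + 3; sub 4 for 3: 4^(4 + 1) + 4; = 1028; G_2 = 1028−1 = 1027

3^(3 + 1) + 3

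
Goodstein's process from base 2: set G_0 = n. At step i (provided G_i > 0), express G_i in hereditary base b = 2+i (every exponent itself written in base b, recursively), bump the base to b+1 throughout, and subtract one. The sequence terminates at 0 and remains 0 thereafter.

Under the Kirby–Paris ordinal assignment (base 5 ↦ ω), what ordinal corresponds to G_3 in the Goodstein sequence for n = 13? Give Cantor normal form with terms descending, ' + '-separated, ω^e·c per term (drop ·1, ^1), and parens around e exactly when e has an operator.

13 —HB2→ 2^(2 + 1) + 2^2 + 1 —bump→ 3^(3 + 1) + 3^3 + 1 = 109 —(−1)→ 108
108 —HB3→ 3^(3 + 1) + 3^3 —bump→ 4^(4 + 1) + 4^4 = 1280 —(−1)→ 1279
1279 —HB4→ 4^(4 + 1) + 3·4^3 + 3·4^2 + 3·4 + 3 —bump→ 5^(5 + 1) + 3·5^3 + 3·5^2 + 3·5 + 3 = 16093 —(−1)→ 16092
16092 —HB5→ 5^(5 + 1) + 3·5^3 + 3·5^2 + 3·5 + 2 —bump→ 6^(6 + 1) + 3·6^3 + 3·6^2 + 3·6 + 2 = 280712 —(−1)→ 280711

ω^(ω + 1) + ω^3·3 + ω^2·3 + ω·3 + 2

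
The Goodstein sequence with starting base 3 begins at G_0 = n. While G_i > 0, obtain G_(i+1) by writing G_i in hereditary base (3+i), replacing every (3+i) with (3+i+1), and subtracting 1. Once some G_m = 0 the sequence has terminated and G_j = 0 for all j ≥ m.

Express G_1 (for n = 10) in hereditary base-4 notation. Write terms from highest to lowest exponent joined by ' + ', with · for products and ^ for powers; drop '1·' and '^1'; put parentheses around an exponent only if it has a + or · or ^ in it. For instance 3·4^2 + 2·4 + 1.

4^2

G_0 = 10. HB_3(10) = 3^2 + 1. Bump = 17. G_1 = 16.
G_1 = 16. HB_4(16) = 4^2. Bump = 25. G_2 = 24.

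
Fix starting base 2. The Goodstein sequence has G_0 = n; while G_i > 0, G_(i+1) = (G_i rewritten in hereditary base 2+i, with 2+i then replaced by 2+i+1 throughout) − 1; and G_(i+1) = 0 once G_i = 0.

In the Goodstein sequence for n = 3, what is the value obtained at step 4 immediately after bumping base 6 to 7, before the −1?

G_0=3  [base 2] 2 + 1  →[2↦3]→  3 + 1 = 4  −1 ⇒ G_1=3
G_1=3  [base 3] 3  →[3↦4]→  4 = 4  −1 ⇒ G_2=3
G_2=3  [base 4] 3  →[4↦5]→  3 = 3  −1 ⇒ G_3=2
G_3=2  [base 5] 2  →[5↦6]→  2 = 2  −1 ⇒ G_4=1
G_4=1  [base 6] 1  →[6↦7]→  1 = 1  −1 ⇒ G_5=0

1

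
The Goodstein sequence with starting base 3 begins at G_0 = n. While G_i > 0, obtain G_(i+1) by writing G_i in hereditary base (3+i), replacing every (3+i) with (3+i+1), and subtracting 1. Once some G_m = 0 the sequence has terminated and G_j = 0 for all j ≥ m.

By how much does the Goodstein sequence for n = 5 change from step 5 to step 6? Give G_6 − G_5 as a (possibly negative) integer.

G_0=5  [base 3] 3 + 2  →[3↦4]→  4 + 2 = 6  −1 ⇒ G_1=5
G_1=5  [base 4] 4 + 1  →[4↦5]→  5 + 1 = 6  −1 ⇒ G_2=5
G_2=5  [base 5] 5  →[5↦6]→  6 = 6  −1 ⇒ G_3=5
G_3=5  [base 6] 5  →[6↦7]→  5 = 5  −1 ⇒ G_4=4
G_4=4  [base 7] 4  →[7↦8]→  4 = 4  −1 ⇒ G_5=3
G_5=3  [base 8] 3  →[8↦9]→  3 = 3  −1 ⇒ G_6=2

-1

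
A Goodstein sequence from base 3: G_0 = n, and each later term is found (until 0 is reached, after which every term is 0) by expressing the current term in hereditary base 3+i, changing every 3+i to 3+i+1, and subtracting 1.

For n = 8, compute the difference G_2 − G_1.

G_0=8  [base 3] 2·3 + 2  →[3↦4]→  2·4 + 2 = 10  −1 ⇒ G_1=9
G_1=9  [base 4] 2·4 + 1  →[4↦5]→  2·5 + 1 = 11  −1 ⇒ G_2=10

1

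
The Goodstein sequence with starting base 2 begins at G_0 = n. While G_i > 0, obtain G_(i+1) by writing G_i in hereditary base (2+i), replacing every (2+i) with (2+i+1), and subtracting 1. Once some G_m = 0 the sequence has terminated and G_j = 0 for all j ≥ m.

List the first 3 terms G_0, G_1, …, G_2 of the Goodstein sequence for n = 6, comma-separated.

6, 29, 257

G_0=6  [base 2] 2^2 + 2  →[2↦3]→  3^3 + 3 = 30  −1 ⇒ G_1=29
G_1=29  [base 3] 3^3 + 2  →[3↦4]→  4^4 + 2 = 258  −1 ⇒ G_2=257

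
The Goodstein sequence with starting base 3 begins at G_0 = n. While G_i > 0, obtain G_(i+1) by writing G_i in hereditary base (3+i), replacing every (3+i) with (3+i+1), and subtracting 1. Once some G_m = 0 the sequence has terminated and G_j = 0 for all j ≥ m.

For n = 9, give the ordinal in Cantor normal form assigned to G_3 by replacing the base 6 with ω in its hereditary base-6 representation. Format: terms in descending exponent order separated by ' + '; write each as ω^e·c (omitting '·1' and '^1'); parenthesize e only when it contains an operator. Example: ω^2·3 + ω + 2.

ω·3 + 1

G_0 = 9. HB_3(9) = 3^2. Bump = 16. G_1 = 15.
G_1 = 15. HB_4(15) = 3·4 + 3. Bump = 18. G_2 = 17.
G_2 = 17. HB_5(17) = 3·5 + 2. Bump = 20. G_3 = 19.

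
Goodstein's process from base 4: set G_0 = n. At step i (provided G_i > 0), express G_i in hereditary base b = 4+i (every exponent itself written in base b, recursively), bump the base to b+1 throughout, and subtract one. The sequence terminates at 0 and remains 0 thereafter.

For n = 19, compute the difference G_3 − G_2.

19 —HB4→ 4^2 + 3 —bump→ 5^2 + 3 = 28 —(−1)→ 27
27 —HB5→ 5^2 + 2 —bump→ 6^2 + 2 = 38 —(−1)→ 37
37 —HB6→ 6^2 + 1 —bump→ 7^2 + 1 = 50 —(−1)→ 49

12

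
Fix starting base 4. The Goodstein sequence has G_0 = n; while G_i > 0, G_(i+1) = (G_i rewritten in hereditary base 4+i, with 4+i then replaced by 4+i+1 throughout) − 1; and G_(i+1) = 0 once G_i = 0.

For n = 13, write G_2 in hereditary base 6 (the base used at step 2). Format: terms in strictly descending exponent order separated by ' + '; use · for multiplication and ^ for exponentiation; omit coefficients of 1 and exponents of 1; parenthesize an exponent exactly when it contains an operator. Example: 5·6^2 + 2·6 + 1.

G_0=13  [base 4] 3·4 + 1  →[4↦5]→  3·5 + 1 = 16  −1 ⇒ G_1=15
G_1=15  [base 5] 3·5  →[5↦6]→  3·6 = 18  −1 ⇒ G_2=17

2·6 + 5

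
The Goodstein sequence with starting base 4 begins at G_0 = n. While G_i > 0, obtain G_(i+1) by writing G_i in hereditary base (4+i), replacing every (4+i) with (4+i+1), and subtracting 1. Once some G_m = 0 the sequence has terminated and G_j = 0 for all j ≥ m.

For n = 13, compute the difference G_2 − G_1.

2

(0) 13|_4 = 3·4 + 1 ↦ 3·5 + 1|_5 = 16 ⇒ 15
(1) 15|_5 = 3·5 ↦ 3·6|_6 = 18 ⇒ 17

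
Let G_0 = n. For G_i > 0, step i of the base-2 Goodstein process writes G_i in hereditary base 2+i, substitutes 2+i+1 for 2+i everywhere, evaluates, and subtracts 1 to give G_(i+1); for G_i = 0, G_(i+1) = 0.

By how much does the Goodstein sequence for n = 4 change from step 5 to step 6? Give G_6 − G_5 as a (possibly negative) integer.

G_0 = 4. HB_2(4) = 2^2. Bump = 27. G_1 = 26.
G_1 = 26. HB_3(26) = 2·3^2 + 2·3 + 2. Bump = 42. G_2 = 41.
G_2 = 41. HB_4(41) = 2·4^2 + 2·4 + 1. Bump = 61. G_3 = 60.
G_3 = 60. HB_5(60) = 2·5^2 + 2·5. Bump = 84. G_4 = 83.
G_4 = 83. HB_6(83) = 2·6^2 + 6 + 5. Bump = 110. G_5 = 109.
G_5 = 109. HB_7(109) = 2·7^2 + 7 + 4. Bump = 140. G_6 = 139.

30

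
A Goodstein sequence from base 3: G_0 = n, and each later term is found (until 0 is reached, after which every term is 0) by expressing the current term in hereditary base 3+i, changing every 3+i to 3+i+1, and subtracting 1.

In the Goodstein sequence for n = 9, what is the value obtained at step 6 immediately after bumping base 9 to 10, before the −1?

G_0=9  [base 3] 3^2  →[3↦4]→  4^2 = 16  −1 ⇒ G_1=15
G_1=15  [base 4] 3·4 + 3  →[4↦5]→  3·5 + 3 = 18  −1 ⇒ G_2=17
G_2=17  [base 5] 3·5 + 2  →[5↦6]→  3·6 + 2 = 20  −1 ⇒ G_3=19
G_3=19  [base 6] 3·6 + 1  →[6↦7]→  3·7 + 1 = 22  −1 ⇒ G_4=21
G_4=21  [base 7] 3·7  →[7↦8]→  3·8 = 24  −1 ⇒ G_5=23
G_5=23  [base 8] 2·8 + 7  →[8↦9]→  2·9 + 7 = 25  −1 ⇒ G_6=24
G_6=24  [base 9] 2·9 + 6  →[9↦10]→  2·10 + 6 = 26  −1 ⇒ G_7=25

26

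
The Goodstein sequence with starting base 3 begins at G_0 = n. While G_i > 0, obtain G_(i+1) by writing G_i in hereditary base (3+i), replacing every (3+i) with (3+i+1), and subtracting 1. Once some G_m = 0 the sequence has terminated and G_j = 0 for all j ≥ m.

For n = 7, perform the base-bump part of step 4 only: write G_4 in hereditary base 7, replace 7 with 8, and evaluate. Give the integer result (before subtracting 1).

10

7 —HB3→ 2·3 + 1 —bump→ 2·4 + 1 = 9 —(−1)→ 8
8 —HB4→ 2·4 —bump→ 2·5 = 10 —(−1)→ 9
9 —HB5→ 5 + 4 —bump→ 6 + 4 = 10 —(−1)→ 9
9 —HB6→ 6 + 3 —bump→ 7 + 3 = 10 —(−1)→ 9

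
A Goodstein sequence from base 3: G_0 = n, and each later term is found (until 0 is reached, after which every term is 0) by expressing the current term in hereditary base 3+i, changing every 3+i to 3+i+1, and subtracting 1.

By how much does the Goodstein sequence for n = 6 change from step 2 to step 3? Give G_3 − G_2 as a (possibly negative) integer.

0

base 3: 6 = 2·3; at 4: 2·4 = 8; next = 7
base 4: 7 = 4 + 3; at 5: 5 + 3 = 8; next = 7
base 5: 7 = 5 + 2; at 6: 6 + 2 = 8; next = 7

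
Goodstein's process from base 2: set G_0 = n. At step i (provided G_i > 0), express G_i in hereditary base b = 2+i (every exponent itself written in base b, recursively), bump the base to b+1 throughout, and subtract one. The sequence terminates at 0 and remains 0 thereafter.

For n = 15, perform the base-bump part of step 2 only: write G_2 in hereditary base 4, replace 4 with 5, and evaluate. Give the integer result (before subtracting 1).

step 0: 15 = 2^(2 + 1) + 2^2 + 2 + 1; sub 3 for 2: 3^(3 + 1) + 3^3 + 3 + 1; = 112; G_1 = 112−1 = 111
step 1: 111 = 3^(3 + 1) + 3^3 + 3; sub 4 for 3: 4^(4 + 1) + 4^4 + 4; = 1284; G_2 = 1284−1 = 1283
step 2: 1283 = 4^(4 + 1) + 4^4 + 3; sub 5 for 4: 5^(5 + 1) + 5^5 + 3; = 18753; G_3 = 18753−1 = 18752

18753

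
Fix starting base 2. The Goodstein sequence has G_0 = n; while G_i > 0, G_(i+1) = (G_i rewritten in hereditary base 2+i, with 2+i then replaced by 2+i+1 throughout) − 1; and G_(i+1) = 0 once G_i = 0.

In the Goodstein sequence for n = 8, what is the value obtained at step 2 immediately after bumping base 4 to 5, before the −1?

i=0: 8 = 2^(2 + 1) (b=2); 2→3: 3^(3 + 1) = 81; 81−1 = 80
i=1: 80 = 2·3^3 + 2·3^2 + 2·3 + 2 (b=3); 3→4: 2·4^4 + 2·4^2 + 2·4 + 2 = 554; 554−1 = 553

6311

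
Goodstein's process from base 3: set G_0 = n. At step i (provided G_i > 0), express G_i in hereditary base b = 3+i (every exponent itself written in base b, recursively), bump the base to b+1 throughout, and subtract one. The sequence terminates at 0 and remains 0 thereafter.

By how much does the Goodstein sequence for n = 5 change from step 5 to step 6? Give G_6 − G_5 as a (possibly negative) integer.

-1

i=0: 5 = 3 + 2 (b=3); 3→4: 4 + 2 = 6; 6−1 = 5
i=1: 5 = 4 + 1 (b=4); 4→5: 5 + 1 = 6; 6−1 = 5
i=2: 5 = 5 (b=5); 5→6: 6 = 6; 6−1 = 5
i=3: 5 = 5 (b=6); 6→7: 5 = 5; 5−1 = 4
i=4: 4 = 4 (b=7); 7→8: 4 = 4; 4−1 = 3
i=5: 3 = 3 (b=8); 8→9: 3 = 3; 3−1 = 2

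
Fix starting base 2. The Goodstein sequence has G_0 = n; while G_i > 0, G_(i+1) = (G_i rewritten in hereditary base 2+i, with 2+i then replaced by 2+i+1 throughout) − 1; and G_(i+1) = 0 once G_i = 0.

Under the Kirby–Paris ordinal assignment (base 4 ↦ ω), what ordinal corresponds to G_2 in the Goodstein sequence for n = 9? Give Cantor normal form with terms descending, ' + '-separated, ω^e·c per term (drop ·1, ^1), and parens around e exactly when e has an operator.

G_0 = 9. HB_2(9) = 2^(2 + 1) + 1. Bump = 82. G_1 = 81.
G_1 = 81. HB_3(81) = 3^(3 + 1). Bump = 1024. G_2 = 1023.
G_2 = 1023. HB_4(1023) = 3·4^4 + 3·4^3 + 3·4^2 + 3·4 + 3. Bump = 9843. G_3 = 9842.

ω^ω·3 + ω^3·3 + ω^2·3 + ω·3 + 3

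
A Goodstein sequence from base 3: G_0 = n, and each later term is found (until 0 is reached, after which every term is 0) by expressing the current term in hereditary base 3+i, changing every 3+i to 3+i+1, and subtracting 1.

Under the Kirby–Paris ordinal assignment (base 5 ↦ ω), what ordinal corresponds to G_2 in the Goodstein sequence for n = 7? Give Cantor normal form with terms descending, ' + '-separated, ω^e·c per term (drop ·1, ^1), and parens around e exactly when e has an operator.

ω + 4

G_0 = 7. HB_3(7) = 2·3 + 1. Bump = 9. G_1 = 8.
G_1 = 8. HB_4(8) = 2·4. Bump = 10. G_2 = 9.
G_2 = 9. HB_5(9) = 5 + 4. Bump = 10. G_3 = 9.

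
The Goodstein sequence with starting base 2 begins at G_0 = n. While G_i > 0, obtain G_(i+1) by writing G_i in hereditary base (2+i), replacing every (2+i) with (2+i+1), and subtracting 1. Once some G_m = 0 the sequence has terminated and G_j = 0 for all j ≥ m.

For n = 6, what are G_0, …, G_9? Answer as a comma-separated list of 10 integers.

i=0: 6 = 2^2 + 2 (b=2); 2→3: 3^3 + 3 = 30; 30−1 = 29
i=1: 29 = 3^3 + 2 (b=3); 3→4: 4^4 + 2 = 258; 258−1 = 257
i=2: 257 = 4^4 + 1 (b=4); 4→5: 5^5 + 1 = 3126; 3126−1 = 3125
i=3: 3125 = 5^5 (b=5); 5→6: 6^6 = 46656; 46656−1 = 46655
i=4: 46655 = 5·6^5 + 5·6^4 + 5·6^3 + 5·6^2 + 5·6 + 5 (b=6); 6→7: 5·7^5 + 5·7^4 + 5·7^3 + 5·7^2 + 5·7 + 5 = 98040; 98040−1 = 98039
i=5: 98039 = 5·7^5 + 5·7^4 + 5·7^3 + 5·7^2 + 5·7 + 4 (b=7); 7→8: 5·8^5 + 5·8^4 + 5·8^3 + 5·8^2 + 5·8 + 4 = 187244; 187244−1 = 187243
i=6: 187243 = 5·8^5 + 5·8^4 + 5·8^3 + 5·8^2 + 5·8 + 3 (b=8); 8→9: 5·9^5 + 5·9^4 + 5·9^3 + 5·9^2 + 5·9 + 3 = 332148; 332148−1 = 332147
i=7: 332147 = 5·9^5 + 5·9^4 + 5·9^3 + 5·9^2 + 5·9 + 2 (b=9); 9→10: 5·10^5 + 5·10^4 + 5·10^3 + 5·10^2 + 5·10 + 2 = 555552; 555552−1 = 555551
i=8: 555551 = 5·10^5 + 5·10^4 + 5·10^3 + 5·10^2 + 5·10 + 1 (b=10); 10→11: 5·11^5 + 5·11^4 + 5·11^3 + 5·11^2 + 5·11 + 1 = 885776; 885776−1 = 885775

6, 29, 257, 3125, 46655, 98039, 187243, 332147, 555551, 885775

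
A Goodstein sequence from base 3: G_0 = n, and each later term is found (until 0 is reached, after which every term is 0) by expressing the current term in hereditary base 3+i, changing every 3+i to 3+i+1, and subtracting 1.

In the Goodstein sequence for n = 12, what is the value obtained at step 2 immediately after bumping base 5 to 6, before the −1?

38

G_0=12  [base 3] 3^2 + 3  →[3↦4]→  4^2 + 4 = 20  −1 ⇒ G_1=19
G_1=19  [base 4] 4^2 + 3  →[4↦5]→  5^2 + 3 = 28  −1 ⇒ G_2=27
G_2=27  [base 5] 5^2 + 2  →[5↦6]→  6^2 + 2 = 38  −1 ⇒ G_3=37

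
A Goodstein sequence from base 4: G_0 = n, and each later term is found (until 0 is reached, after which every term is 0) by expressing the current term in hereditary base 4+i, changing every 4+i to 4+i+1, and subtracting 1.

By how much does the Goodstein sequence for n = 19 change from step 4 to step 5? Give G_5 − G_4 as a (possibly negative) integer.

6

i=0: 19 = 4^2 + 3 (b=4); 4→5: 5^2 + 3 = 28; 28−1 = 27
i=1: 27 = 5^2 + 2 (b=5); 5→6: 6^2 + 2 = 38; 38−1 = 37
i=2: 37 = 6^2 + 1 (b=6); 6→7: 7^2 + 1 = 50; 50−1 = 49
i=3: 49 = 7^2 (b=7); 7→8: 8^2 = 64; 64−1 = 63
i=4: 63 = 7·8 + 7 (b=8); 8→9: 7·9 + 7 = 70; 70−1 = 69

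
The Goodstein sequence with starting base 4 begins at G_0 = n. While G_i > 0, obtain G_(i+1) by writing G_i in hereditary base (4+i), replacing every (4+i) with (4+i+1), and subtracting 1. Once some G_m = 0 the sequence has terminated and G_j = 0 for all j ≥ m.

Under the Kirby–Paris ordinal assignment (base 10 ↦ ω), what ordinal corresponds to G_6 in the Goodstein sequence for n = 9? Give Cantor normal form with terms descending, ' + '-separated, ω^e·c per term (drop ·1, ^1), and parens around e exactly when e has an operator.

base 4: 9 = 2·4 + 1; at 5: 2·5 + 1 = 11; next = 10
base 5: 10 = 2·5; at 6: 2·6 = 12; next = 11
base 6: 11 = 6 + 5; at 7: 7 + 5 = 12; next = 11
base 7: 11 = 7 + 4; at 8: 8 + 4 = 12; next = 11
base 8: 11 = 8 + 3; at 9: 9 + 3 = 12; next = 11
base 9: 11 = 9 + 2; at 10: 10 + 2 = 12; next = 11
base 10: 11 = 10 + 1; at 11: 11 + 1 = 12; next = 11

ω + 1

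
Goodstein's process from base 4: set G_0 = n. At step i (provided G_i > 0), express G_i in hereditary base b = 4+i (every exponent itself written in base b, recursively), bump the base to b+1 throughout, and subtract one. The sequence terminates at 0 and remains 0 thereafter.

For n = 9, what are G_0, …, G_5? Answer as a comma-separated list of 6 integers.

base 4: 9 = 2·4 + 1; at 5: 2·5 + 1 = 11; next = 10
base 5: 10 = 2·5; at 6: 2·6 = 12; next = 11
base 6: 11 = 6 + 5; at 7: 7 + 5 = 12; next = 11
base 7: 11 = 7 + 4; at 8: 8 + 4 = 12; next = 11
base 8: 11 = 8 + 3; at 9: 9 + 3 = 12; next = 11

9, 10, 11, 11, 11, 11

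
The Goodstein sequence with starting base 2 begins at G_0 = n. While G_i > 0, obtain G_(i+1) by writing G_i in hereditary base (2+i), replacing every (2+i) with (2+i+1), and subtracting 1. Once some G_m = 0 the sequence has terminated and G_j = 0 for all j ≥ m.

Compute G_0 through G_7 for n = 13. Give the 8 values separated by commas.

13, 108, 1279, 16092, 280711, 5765998, 134219479, 3486786855

(0) 13|_2 = 2^(2 + 1) + 2^2 + 1 ↦ 3^(3 + 1) + 3^3 + 1|_3 = 109 ⇒ 108
(1) 108|_3 = 3^(3 + 1) + 3^3 ↦ 4^(4 + 1) + 4^4|_4 = 1280 ⇒ 1279
(2) 1279|_4 = 4^(4 + 1) + 3·4^3 + 3·4^2 + 3·4 + 3 ↦ 5^(5 + 1) + 3·5^3 + 3·5^2 + 3·5 + 3|_5 = 16093 ⇒ 16092
(3) 16092|_5 = 5^(5 + 1) + 3·5^3 + 3·5^2 + 3·5 + 2 ↦ 6^(6 + 1) + 3·6^3 + 3·6^2 + 3·6 + 2|_6 = 280712 ⇒ 280711
(4) 280711|_6 = 6^(6 + 1) + 3·6^3 + 3·6^2 + 3·6 + 1 ↦ 7^(7 + 1) + 3·7^3 + 3·7^2 + 3·7 + 1|_7 = 5765999 ⇒ 5765998
(5) 5765998|_7 = 7^(7 + 1) + 3·7^3 + 3·7^2 + 3·7 ↦ 8^(8 + 1) + 3·8^3 + 3·8^2 + 3·8|_8 = 134219480 ⇒ 134219479
(6) 134219479|_8 = 8^(8 + 1) + 3·8^3 + 3·8^2 + 2·8 + 7 ↦ 9^(9 + 1) + 3·9^3 + 3·9^2 + 2·9 + 7|_9 = 3486786856 ⇒ 3486786855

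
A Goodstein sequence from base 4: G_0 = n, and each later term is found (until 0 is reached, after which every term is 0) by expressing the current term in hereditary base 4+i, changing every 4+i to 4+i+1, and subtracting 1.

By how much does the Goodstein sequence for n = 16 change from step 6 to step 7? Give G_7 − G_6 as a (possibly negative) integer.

base 4: 16 = 4^2; at 5: 5^2 = 25; next = 24
base 5: 24 = 4·5 + 4; at 6: 4·6 + 4 = 28; next = 27
base 6: 27 = 4·6 + 3; at 7: 4·7 + 3 = 31; next = 30
base 7: 30 = 4·7 + 2; at 8: 4·8 + 2 = 34; next = 33
base 8: 33 = 4·8 + 1; at 9: 4·9 + 1 = 37; next = 36
base 9: 36 = 4·9; at 10: 4·10 = 40; next = 39
base 10: 39 = 3·10 + 9; at 11: 3·11 + 9 = 42; next = 41

2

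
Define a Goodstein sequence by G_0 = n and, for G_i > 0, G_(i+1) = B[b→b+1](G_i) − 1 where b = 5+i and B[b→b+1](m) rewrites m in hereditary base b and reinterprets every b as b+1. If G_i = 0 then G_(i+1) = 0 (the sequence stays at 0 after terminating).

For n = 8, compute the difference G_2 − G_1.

[0] 8 ≡ 5 + 3 (base 5). Lift 6: 9. −1: 8.
[1] 8 ≡ 6 + 2 (base 6). Lift 7: 9. −1: 8.

0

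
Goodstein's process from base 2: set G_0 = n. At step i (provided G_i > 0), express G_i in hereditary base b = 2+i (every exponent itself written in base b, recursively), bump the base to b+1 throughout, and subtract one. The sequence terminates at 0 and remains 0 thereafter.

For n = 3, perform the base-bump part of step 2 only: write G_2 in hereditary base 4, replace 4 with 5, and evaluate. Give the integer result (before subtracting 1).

G_0 = 3. HB_2(3) = 2 + 1. Bump = 4. G_1 = 3.
G_1 = 3. HB_3(3) = 3. Bump = 4. G_2 = 3.

3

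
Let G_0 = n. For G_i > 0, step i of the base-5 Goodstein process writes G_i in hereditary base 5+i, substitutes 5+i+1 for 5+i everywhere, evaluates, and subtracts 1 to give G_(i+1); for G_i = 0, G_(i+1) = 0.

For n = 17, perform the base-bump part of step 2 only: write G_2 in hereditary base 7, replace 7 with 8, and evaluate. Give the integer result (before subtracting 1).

(0) 17|_5 = 3·5 + 2 ↦ 3·6 + 2|_6 = 20 ⇒ 19
(1) 19|_6 = 3·6 + 1 ↦ 3·7 + 1|_7 = 22 ⇒ 21
(2) 21|_7 = 3·7 ↦ 3·8|_8 = 24 ⇒ 23

24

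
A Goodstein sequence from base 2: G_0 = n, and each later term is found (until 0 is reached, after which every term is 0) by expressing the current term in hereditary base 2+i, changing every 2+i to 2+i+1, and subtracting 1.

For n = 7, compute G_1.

30

base 2: 7 = 2^2 + 2 + 1; at 3: 3^3 + 3 + 1 = 31; next = 30
base 3: 30 = 3^3 + 3; at 4: 4^4 + 4 = 260; next = 259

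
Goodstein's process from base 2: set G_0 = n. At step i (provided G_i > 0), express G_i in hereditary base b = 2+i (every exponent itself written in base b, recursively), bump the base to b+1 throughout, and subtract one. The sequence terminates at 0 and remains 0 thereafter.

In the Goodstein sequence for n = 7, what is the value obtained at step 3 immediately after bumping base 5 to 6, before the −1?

base 2: 7 = 2^2 + 2 + 1; at 3: 3^3 + 3 + 1 = 31; next = 30
base 3: 30 = 3^3 + 3; at 4: 4^4 + 4 = 260; next = 259
base 4: 259 = 4^4 + 3; at 5: 5^5 + 3 = 3128; next = 3127
base 5: 3127 = 5^5 + 2; at 6: 6^6 + 2 = 46658; next = 46657

46658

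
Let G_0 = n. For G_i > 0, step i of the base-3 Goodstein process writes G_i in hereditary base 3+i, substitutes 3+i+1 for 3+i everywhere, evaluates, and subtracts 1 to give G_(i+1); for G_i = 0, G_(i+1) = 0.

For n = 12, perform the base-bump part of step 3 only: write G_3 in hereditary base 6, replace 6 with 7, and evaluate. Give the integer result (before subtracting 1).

50

G_0=12  [base 3] 3^2 + 3  →[3↦4]→  4^2 + 4 = 20  −1 ⇒ G_1=19
G_1=19  [base 4] 4^2 + 3  →[4↦5]→  5^2 + 3 = 28  −1 ⇒ G_2=27
G_2=27  [base 5] 5^2 + 2  →[5↦6]→  6^2 + 2 = 38  −1 ⇒ G_3=37
G_3=37  [base 6] 6^2 + 1  →[6↦7]→  7^2 + 1 = 50  −1 ⇒ G_4=49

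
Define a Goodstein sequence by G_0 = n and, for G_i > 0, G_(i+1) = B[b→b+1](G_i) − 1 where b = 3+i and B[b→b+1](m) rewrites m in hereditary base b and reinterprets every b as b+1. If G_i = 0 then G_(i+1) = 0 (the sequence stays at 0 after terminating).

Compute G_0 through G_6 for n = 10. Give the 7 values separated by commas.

10, 16, 24, 27, 30, 33, 36

base 3: 10 = 3^2 + 1; at 4: 4^2 + 1 = 17; next = 16
base 4: 16 = 4^2; at 5: 5^2 = 25; next = 24
base 5: 24 = 4·5 + 4; at 6: 4·6 + 4 = 28; next = 27
base 6: 27 = 4·6 + 3; at 7: 4·7 + 3 = 31; next = 30
base 7: 30 = 4·7 + 2; at 8: 4·8 + 2 = 34; next = 33
base 8: 33 = 4·8 + 1; at 9: 4·9 + 1 = 37; next = 36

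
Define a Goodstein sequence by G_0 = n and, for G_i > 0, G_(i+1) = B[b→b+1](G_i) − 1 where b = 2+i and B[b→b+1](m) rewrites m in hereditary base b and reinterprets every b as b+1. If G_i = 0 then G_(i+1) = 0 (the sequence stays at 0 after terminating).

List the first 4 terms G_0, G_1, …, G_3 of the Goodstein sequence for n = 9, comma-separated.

G_0=9  [base 2] 2^(2 + 1) + 1  →[2↦3]→  3^(3 + 1) + 1 = 82  −1 ⇒ G_1=81
G_1=81  [base 3] 3^(3 + 1)  →[3↦4]→  4^(4 + 1) = 1024  −1 ⇒ G_2=1023
G_2=1023  [base 4] 3·4^4 + 3·4^3 + 3·4^2 + 3·4 + 3  →[4↦5]→  3·5^5 + 3·5^3 + 3·5^2 + 3·5 + 3 = 9843  −1 ⇒ G_3=9842

9, 81, 1023, 9842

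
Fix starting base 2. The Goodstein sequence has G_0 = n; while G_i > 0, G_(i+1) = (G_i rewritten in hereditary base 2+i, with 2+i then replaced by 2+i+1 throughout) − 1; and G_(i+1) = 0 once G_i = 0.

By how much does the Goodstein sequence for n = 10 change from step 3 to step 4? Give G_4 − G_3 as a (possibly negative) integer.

264310

10 —HB2→ 2^(2 + 1) + 2 —bump→ 3^(3 + 1) + 3 = 84 —(−1)→ 83
83 —HB3→ 3^(3 + 1) + 2 —bump→ 4^(4 + 1) + 2 = 1026 —(−1)→ 1025
1025 —HB4→ 4^(4 + 1) + 1 —bump→ 5^(5 + 1) + 1 = 15626 —(−1)→ 15625
15625 —HB5→ 5^(5 + 1) —bump→ 6^(6 + 1) = 279936 —(−1)→ 279935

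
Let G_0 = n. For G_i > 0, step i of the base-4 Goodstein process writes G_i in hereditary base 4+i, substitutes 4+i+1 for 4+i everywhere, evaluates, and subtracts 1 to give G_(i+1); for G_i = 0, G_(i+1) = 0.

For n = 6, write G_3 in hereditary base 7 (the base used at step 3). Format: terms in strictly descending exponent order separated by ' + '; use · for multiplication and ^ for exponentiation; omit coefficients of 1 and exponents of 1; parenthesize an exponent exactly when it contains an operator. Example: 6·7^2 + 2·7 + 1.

base 4: 6 = 4 + 2; at 5: 5 + 2 = 7; next = 6
base 5: 6 = 5 + 1; at 6: 6 + 1 = 7; next = 6
base 6: 6 = 6; at 7: 7 = 7; next = 6
base 7: 6 = 6; at 8: 6 = 6; next = 5

6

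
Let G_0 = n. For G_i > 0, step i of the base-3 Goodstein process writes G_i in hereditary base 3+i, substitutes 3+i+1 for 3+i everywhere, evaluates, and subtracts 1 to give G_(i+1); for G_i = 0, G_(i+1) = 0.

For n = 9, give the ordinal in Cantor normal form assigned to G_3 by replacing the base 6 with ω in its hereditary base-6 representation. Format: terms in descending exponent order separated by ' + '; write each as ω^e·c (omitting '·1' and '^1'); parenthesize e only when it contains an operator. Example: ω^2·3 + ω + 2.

ω·3 + 1

base 3: 9 = 3^2; at 4: 4^2 = 16; next = 15
base 4: 15 = 3·4 + 3; at 5: 3·5 + 3 = 18; next = 17
base 5: 17 = 3·5 + 2; at 6: 3·6 + 2 = 20; next = 19
base 6: 19 = 3·6 + 1; at 7: 3·7 + 1 = 22; next = 21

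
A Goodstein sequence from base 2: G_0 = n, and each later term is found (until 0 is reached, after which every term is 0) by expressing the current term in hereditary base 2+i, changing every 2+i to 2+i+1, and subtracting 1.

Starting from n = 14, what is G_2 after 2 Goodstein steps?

step 0: 14 = 2^(2 + 1) + 2^2 + 2; sub 3 for 2: 3^(3 + 1) + 3^3 + 3; = 111; G_1 = 111−1 = 110
step 1: 110 = 3^(3 + 1) + 3^3 + 2; sub 4 for 3: 4^(4 + 1) + 4^4 + 2; = 1282; G_2 = 1282−1 = 1281

1281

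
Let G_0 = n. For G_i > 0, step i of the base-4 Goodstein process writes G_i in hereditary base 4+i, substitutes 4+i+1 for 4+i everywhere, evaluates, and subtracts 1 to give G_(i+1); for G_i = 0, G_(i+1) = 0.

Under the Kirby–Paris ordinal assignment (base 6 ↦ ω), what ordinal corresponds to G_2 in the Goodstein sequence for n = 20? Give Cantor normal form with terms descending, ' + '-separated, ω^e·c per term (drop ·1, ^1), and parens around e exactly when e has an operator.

ω^2 + 3

[0] 20 ≡ 4^2 + 4 (base 4). Lift 5: 30. −1: 29.
[1] 29 ≡ 5^2 + 4 (base 5). Lift 6: 40. −1: 39.
[2] 39 ≡ 6^2 + 3 (base 6). Lift 7: 52. −1: 51.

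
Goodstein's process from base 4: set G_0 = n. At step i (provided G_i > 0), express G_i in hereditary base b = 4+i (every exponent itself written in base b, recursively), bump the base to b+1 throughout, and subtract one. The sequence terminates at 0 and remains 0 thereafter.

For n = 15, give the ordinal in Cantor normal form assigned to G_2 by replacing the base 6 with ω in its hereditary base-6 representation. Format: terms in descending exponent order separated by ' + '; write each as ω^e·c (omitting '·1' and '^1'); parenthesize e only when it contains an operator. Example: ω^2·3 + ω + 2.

G_0 = 15. HB_4(15) = 3·4 + 3. Bump = 18. G_1 = 17.
G_1 = 17. HB_5(17) = 3·5 + 2. Bump = 20. G_2 = 19.

ω·3 + 1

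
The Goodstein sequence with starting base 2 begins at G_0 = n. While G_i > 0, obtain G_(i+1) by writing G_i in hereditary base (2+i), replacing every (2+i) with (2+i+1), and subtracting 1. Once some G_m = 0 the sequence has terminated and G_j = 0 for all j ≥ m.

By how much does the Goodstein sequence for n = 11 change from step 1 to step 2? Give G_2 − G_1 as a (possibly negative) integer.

G_0=11  [base 2] 2^(2 + 1) + 2 + 1  →[2↦3]→  3^(3 + 1) + 3 + 1 = 85  −1 ⇒ G_1=84
G_1=84  [base 3] 3^(3 + 1) + 3  →[3↦4]→  4^(4 + 1) + 4 = 1028  −1 ⇒ G_2=1027

943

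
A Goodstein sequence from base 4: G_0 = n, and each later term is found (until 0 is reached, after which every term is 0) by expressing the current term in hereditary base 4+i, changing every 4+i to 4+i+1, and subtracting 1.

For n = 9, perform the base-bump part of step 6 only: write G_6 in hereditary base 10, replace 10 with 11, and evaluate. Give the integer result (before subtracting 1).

12

9 —HB4→ 2·4 + 1 —bump→ 2·5 + 1 = 11 —(−1)→ 10
10 —HB5→ 2·5 —bump→ 2·6 = 12 —(−1)→ 11
11 —HB6→ 6 + 5 —bump→ 7 + 5 = 12 —(−1)→ 11
11 —HB7→ 7 + 4 —bump→ 8 + 4 = 12 —(−1)→ 11
11 —HB8→ 8 + 3 —bump→ 9 + 3 = 12 —(−1)→ 11
11 —HB9→ 9 + 2 —bump→ 10 + 2 = 12 —(−1)→ 11
11 —HB10→ 10 + 1 —bump→ 11 + 1 = 12 —(−1)→ 11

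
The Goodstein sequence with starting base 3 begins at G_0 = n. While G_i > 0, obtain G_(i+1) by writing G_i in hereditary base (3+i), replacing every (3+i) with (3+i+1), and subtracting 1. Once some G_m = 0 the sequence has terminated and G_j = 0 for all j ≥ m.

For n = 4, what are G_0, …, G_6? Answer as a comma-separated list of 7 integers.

(0) 4|_3 = 3 + 1 ↦ 4 + 1|_4 = 5 ⇒ 4
(1) 4|_4 = 4 ↦ 5|_5 = 5 ⇒ 4
(2) 4|_5 = 4 ↦ 4|_6 = 4 ⇒ 3
(3) 3|_6 = 3 ↦ 3|_7 = 3 ⇒ 2
(4) 2|_7 = 2 ↦ 2|_8 = 2 ⇒ 1
(5) 1|_8 = 1 ↦ 1|_9 = 1 ⇒ 0

4, 4, 4, 3, 2, 1, 0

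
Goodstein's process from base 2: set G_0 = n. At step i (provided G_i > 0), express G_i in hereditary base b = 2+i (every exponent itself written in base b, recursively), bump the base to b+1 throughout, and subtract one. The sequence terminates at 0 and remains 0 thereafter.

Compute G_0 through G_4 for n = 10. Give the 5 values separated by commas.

10 —HB2→ 2^(2 + 1) + 2 —bump→ 3^(3 + 1) + 3 = 84 —(−1)→ 83
83 —HB3→ 3^(3 + 1) + 2 —bump→ 4^(4 + 1) + 2 = 1026 —(−1)→ 1025
1025 —HB4→ 4^(4 + 1) + 1 —bump→ 5^(5 + 1) + 1 = 15626 —(−1)→ 15625
15625 —HB5→ 5^(5 + 1) —bump→ 6^(6 + 1) = 279936 —(−1)→ 279935

10, 83, 1025, 15625, 279935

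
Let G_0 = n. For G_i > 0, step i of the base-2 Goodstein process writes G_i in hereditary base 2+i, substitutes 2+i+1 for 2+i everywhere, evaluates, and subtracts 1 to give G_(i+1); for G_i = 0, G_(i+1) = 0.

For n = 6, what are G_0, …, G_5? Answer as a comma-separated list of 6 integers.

i=0: 6 = 2^2 + 2 (b=2); 2→3: 3^3 + 3 = 30; 30−1 = 29
i=1: 29 = 3^3 + 2 (b=3); 3→4: 4^4 + 2 = 258; 258−1 = 257
i=2: 257 = 4^4 + 1 (b=4); 4→5: 5^5 + 1 = 3126; 3126−1 = 3125
i=3: 3125 = 5^5 (b=5); 5→6: 6^6 = 46656; 46656−1 = 46655
i=4: 46655 = 5·6^5 + 5·6^4 + 5·6^3 + 5·6^2 + 5·6 + 5 (b=6); 6→7: 5·7^5 + 5·7^4 + 5·7^3 + 5·7^2 + 5·7 + 5 = 98040; 98040−1 = 98039

6, 29, 257, 3125, 46655, 98039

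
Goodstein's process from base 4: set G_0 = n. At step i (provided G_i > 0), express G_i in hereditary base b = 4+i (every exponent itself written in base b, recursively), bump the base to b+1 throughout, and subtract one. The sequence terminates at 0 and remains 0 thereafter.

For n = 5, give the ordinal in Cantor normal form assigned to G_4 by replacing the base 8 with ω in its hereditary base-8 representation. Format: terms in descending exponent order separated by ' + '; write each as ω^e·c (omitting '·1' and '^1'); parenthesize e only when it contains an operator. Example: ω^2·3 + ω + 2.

3

5 —HB4→ 4 + 1 —bump→ 5 + 1 = 6 —(−1)→ 5
5 —HB5→ 5 —bump→ 6 = 6 —(−1)→ 5
5 —HB6→ 5 —bump→ 5 = 5 —(−1)→ 4
4 —HB7→ 4 —bump→ 4 = 4 —(−1)→ 3
3 —HB8→ 3 —bump→ 3 = 3 —(−1)→ 2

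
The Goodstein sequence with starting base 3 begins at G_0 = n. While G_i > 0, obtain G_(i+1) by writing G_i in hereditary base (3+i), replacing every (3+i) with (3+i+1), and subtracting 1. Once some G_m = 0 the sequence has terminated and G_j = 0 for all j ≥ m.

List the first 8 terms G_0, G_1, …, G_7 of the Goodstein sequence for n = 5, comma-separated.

[0] 5 ≡ 3 + 2 (base 3). Lift 4: 6. −1: 5.
[1] 5 ≡ 4 + 1 (base 4). Lift 5: 6. −1: 5.
[2] 5 ≡ 5 (base 5). Lift 6: 6. −1: 5.
[3] 5 ≡ 5 (base 6). Lift 7: 5. −1: 4.
[4] 4 ≡ 4 (base 7). Lift 8: 4. −1: 3.
[5] 3 ≡ 3 (base 8). Lift 9: 3. −1: 2.
[6] 2 ≡ 2 (base 9). Lift 10: 2. −1: 1.

5, 5, 5, 5, 4, 3, 2, 1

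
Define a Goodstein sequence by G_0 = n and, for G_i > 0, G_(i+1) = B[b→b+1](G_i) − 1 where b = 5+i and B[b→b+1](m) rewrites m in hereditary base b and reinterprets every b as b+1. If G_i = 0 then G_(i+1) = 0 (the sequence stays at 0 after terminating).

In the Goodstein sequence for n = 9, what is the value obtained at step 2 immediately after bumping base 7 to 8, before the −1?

10

9 —HB5→ 5 + 4 —bump→ 6 + 4 = 10 —(−1)→ 9
9 —HB6→ 6 + 3 —bump→ 7 + 3 = 10 —(−1)→ 9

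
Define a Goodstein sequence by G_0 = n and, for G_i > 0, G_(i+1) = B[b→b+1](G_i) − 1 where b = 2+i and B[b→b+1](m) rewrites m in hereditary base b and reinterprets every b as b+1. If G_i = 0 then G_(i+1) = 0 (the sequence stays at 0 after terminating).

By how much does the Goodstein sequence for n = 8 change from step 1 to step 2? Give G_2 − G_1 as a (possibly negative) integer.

473

[0] 8 ≡ 2^(2 + 1) (base 2). Lift 3: 81. −1: 80.
[1] 80 ≡ 2·3^3 + 2·3^2 + 2·3 + 2 (base 3). Lift 4: 554. −1: 553.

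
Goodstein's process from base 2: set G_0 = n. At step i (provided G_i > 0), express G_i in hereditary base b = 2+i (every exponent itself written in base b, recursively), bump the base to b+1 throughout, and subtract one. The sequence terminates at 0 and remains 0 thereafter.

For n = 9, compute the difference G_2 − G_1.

i=0: 9 = 2^(2 + 1) + 1 (b=2); 2→3: 3^(3 + 1) + 1 = 82; 82−1 = 81
i=1: 81 = 3^(3 + 1) (b=3); 3→4: 4^(4 + 1) = 1024; 1024−1 = 1023

942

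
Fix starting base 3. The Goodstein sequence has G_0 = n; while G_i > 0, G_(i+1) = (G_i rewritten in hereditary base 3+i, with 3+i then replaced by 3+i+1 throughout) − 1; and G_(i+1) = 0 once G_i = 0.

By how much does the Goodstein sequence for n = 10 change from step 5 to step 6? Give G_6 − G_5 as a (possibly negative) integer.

3

(0) 10|_3 = 3^2 + 1 ↦ 4^2 + 1|_4 = 17 ⇒ 16
(1) 16|_4 = 4^2 ↦ 5^2|_5 = 25 ⇒ 24
(2) 24|_5 = 4·5 + 4 ↦ 4·6 + 4|_6 = 28 ⇒ 27
(3) 27|_6 = 4·6 + 3 ↦ 4·7 + 3|_7 = 31 ⇒ 30
(4) 30|_7 = 4·7 + 2 ↦ 4·8 + 2|_8 = 34 ⇒ 33
(5) 33|_8 = 4·8 + 1 ↦ 4·9 + 1|_9 = 37 ⇒ 36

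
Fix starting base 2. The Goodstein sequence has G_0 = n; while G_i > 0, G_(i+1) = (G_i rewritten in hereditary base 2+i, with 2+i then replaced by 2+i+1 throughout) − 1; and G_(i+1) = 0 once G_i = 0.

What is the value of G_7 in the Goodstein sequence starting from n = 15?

3524450280

base 2: 15 = 2^(2 + 1) + 2^2 + 2 + 1; at 3: 3^(3 + 1) + 3^3 + 3 + 1 = 112; next = 111
base 3: 111 = 3^(3 + 1) + 3^3 + 3; at 4: 4^(4 + 1) + 4^4 + 4 = 1284; next = 1283
base 4: 1283 = 4^(4 + 1) + 4^4 + 3; at 5: 5^(5 + 1) + 5^5 + 3 = 18753; next = 18752
base 5: 18752 = 5^(5 + 1) + 5^5 + 2; at 6: 6^(6 + 1) + 6^6 + 2 = 326594; next = 326593
base 6: 326593 = 6^(6 + 1) + 6^6 + 1; at 7: 7^(7 + 1) + 7^7 + 1 = 6588345; next = 6588344
base 7: 6588344 = 7^(7 + 1) + 7^7; at 8: 8^(8 + 1) + 8^8 = 150994944; next = 150994943
base 8: 150994943 = 8^(8 + 1) + 7·8^7 + 7·8^6 + 7·8^5 + 7·8^4 + 7·8^3 + 7·8^2 + 7·8 + 7; at 9: 9^(9 + 1) + 7·9^7 + 7·9^6 + 7·9^5 + 7·9^4 + 7·9^3 + 7·9^2 + 7·9 + 7 = 3524450281; next = 3524450280
base 9: 3524450280 = 9^(9 + 1) + 7·9^7 + 7·9^6 + 7·9^5 + 7·9^4 + 7·9^3 + 7·9^2 + 7·9 + 6; at 10: 10^(10 + 1) + 7·10^7 + 7·10^6 + 7·10^5 + 7·10^4 + 7·10^3 + 7·10^2 + 7·10 + 6 = 100077777776; next = 100077777775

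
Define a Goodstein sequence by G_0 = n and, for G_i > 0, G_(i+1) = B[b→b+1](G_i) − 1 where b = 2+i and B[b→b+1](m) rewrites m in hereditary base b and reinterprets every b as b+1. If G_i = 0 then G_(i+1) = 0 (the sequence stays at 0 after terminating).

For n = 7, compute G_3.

G_0=7  [base 2] 2^2 + 2 + 1  →[2↦3]→  3^3 + 3 + 1 = 31  −1 ⇒ G_1=30
G_1=30  [base 3] 3^3 + 3  →[3↦4]→  4^4 + 4 = 260  −1 ⇒ G_2=259
G_2=259  [base 4] 4^4 + 3  →[4↦5]→  5^5 + 3 = 3128  −1 ⇒ G_3=3127
G_3=3127  [base 5] 5^5 + 2  →[5↦6]→  6^6 + 2 = 46658  −1 ⇒ G_4=46657

3127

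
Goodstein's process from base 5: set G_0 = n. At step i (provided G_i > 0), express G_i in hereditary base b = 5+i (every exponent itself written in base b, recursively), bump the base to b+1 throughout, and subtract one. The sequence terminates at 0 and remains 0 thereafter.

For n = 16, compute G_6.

base 5: 16 = 3·5 + 1; at 6: 3·6 + 1 = 19; next = 18
base 6: 18 = 3·6; at 7: 3·7 = 21; next = 20
base 7: 20 = 2·7 + 6; at 8: 2·8 + 6 = 22; next = 21
base 8: 21 = 2·8 + 5; at 9: 2·9 + 5 = 23; next = 22
base 9: 22 = 2·9 + 4; at 10: 2·10 + 4 = 24; next = 23
base 10: 23 = 2·10 + 3; at 11: 2·11 + 3 = 25; next = 24

24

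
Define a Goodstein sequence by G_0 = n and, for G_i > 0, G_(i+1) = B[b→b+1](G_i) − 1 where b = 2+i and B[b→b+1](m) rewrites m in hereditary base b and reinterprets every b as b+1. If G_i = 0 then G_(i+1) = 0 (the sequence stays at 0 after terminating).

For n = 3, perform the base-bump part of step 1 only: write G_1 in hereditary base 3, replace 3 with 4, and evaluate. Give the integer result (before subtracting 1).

4

[0] 3 ≡ 2 + 1 (base 2). Lift 3: 4. −1: 3.
[1] 3 ≡ 3 (base 3). Lift 4: 4. −1: 3.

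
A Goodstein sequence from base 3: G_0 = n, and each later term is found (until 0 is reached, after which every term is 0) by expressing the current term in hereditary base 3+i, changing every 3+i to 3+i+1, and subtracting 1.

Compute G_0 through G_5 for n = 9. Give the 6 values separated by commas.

i=0: 9 = 3^2 (b=3); 3→4: 4^2 = 16; 16−1 = 15
i=1: 15 = 3·4 + 3 (b=4); 4→5: 3·5 + 3 = 18; 18−1 = 17
i=2: 17 = 3·5 + 2 (b=5); 5→6: 3·6 + 2 = 20; 20−1 = 19
i=3: 19 = 3·6 + 1 (b=6); 6→7: 3·7 + 1 = 22; 22−1 = 21
i=4: 21 = 3·7 (b=7); 7→8: 3·8 = 24; 24−1 = 23

9, 15, 17, 19, 21, 23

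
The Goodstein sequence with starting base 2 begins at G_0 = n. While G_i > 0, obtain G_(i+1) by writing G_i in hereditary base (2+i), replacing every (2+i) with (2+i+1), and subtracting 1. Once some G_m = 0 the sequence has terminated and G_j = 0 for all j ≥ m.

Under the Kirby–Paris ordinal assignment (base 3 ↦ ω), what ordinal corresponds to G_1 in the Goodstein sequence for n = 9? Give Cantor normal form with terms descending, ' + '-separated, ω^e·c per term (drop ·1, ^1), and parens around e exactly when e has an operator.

i=0: 9 = 2^(2 + 1) + 1 (b=2); 2→3: 3^(3 + 1) + 1 = 82; 82−1 = 81
i=1: 81 = 3^(3 + 1) (b=3); 3→4: 4^(4 + 1) = 1024; 1024−1 = 1023

ω^(ω + 1)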